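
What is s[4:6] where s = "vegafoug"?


Input string: 'vegafoug'
Operation: slice [4:6]
Extract characters: s[4]='f', s[5]='o'
Result: fo


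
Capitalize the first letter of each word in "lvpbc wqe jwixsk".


Input string: 'lvpbc wqe jwixsk'
Operation: capitalize first letter of each word
Word transformations: 'lvpbc'->'Lvpbc', 'wqe'->'Wqe', 'jwixsk'->'Jwixsk'
Result: Lvpbc Wqe Jwixsk


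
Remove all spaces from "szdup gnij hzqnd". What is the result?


Input string: 'szdup gnij hzqnd'
Operation: remove all spaces
Words: 'szdup', 'gnij', 'hzqnd'
Join without spaces: szdupgnijhzqnd


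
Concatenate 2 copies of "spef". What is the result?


Input string: 'spef'
Operation: repeat 2 times
Concatenation: 'spef' + 'spef'
Result: spefspef


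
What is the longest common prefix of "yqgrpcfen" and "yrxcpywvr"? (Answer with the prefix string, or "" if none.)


String 1: 'yqgrpcfen'
String 2: 'yrxcpywvr'
Compare position by position:
pos 0: 'y' vs 'y' match
pos 1: 'q' vs 'r' differ -> stop
Longest common prefix: "y" (length 1)


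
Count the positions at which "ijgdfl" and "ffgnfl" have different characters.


String 1: 'ijgdfl'
String 2: 'ffgnfl'
Compare each position: pos 0: 'i'!='f', pos 1: 'j'!='f', pos 2: 'g'=='g', pos 3: 'd'!='n', pos 4: 'f'=='f', pos 5: 'l'=='l'
Differing positions: 3
Hamming distance: 3


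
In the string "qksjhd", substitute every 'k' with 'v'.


Input string: 'qksjhd'
Operation: replace 'k' with 'v'
Positions of 'k': 1
After replacement: qvsjhd


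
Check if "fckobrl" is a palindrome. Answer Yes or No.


Input string: 'fckobrl'
Reversed: 'lrbokcf'
Compare pairs: s[0]='f' vs s[6]='l' (mismatch), s[1]='c' vs s[5]='r' (mismatch), s[2]='k' vs s[4]='b' (mismatch)
Palindrome: No


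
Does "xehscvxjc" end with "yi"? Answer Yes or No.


Input string: 'xehscvxjc'
Suffix to check: 'yi'
Last 2 characters of input: 'jc'
Match: False
Result: No


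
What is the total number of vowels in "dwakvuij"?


Input string: 'dwakvuij'
Operation: count vowels (a, e, i, o, u)
Scan: s[0]='d', s[1]='w', s[2]='a' (vowel), s[3]='k', s[4]='v', s[5]='u' (vowel), s[6]='i' (vowel), s[7]='j'
Vowels found: 3
Result: 3


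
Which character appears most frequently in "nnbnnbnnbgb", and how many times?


Input: 'nnbnnbnnbgb'
Operation: tally each character
Counts: 'b':4, 'g':1, 'n':6
Maximum: 'n' appears 6 times


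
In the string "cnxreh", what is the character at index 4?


Input string: 'cnxreh'
Operation: get character at index 4
Index mapping: s[0]='c', s[1]='n', s[2]='x', s[3]='r', s[4]='e'
Result: 'e'


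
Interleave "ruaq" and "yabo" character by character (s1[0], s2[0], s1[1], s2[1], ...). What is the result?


String 1: 'ruaq'
String 2: 'yabo'
Operation: alternate characters
Pairs: 'r'+'y', 'u'+'a', 'a'+'b', 'q'+'o'
Result: ryuaabqo


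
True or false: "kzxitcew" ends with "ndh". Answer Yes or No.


Input string: 'kzxitcew'
Suffix to check: 'ndh'
Last 3 characters of input: 'cew'
Match: False
Result: No


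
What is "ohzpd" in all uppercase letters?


Input string: 'ohzpd'
Operation: convert each letter to uppercase
Mapping: 'o'->'O', 'h'->'H', 'z'->'Z', 'p'->'P', 'd'->'D'
Result: OHZPD


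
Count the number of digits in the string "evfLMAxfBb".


Input string: 'evfLMAxfBb'
Operation: count digit characters (0-9)
Scan: 'e', 'v', 'f', 'L', 'M', 'A', 'x', 'f', 'B', 'b'
Digits found: 0
Result: 0


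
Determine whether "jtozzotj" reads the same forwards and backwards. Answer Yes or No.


Input string: 'jtozzotj'
Reversed: 'jtozzotj'
Compare pairs: s[0]='j' vs s[7]='j' (match), s[1]='t' vs s[6]='t' (match), s[2]='o' vs s[5]='o' (match), s[3]='z' vs s[4]='z' (match)
Palindrome: Yes


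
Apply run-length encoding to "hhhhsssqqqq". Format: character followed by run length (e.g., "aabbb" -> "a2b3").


Input: 'hhhhsssqqqq'
Operation: identify consecutive runs
Runs: 'hhhh' -> h4, 'sss' -> s3, 'qqqq' -> q4
Encoded: h4s3q4


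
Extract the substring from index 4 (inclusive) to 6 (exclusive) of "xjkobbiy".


Input string: 'xjkobbiy'
Operation: slice [4:6]
Extract characters: s[4]='b', s[5]='b'
Result: bb


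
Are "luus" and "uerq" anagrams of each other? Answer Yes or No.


String 1: 'luus' -> sorted: 'lsuu'
String 2: 'uerq' -> sorted: 'eqru'
Compare sorted forms: 'lsuu' != 'eqru'
Anagram: No


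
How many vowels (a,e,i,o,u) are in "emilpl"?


Input string: 'emilpl'
Operation: count vowels (a, e, i, o, u)
Scan: s[0]='e' (vowel), s[1]='m', s[2]='i' (vowel), s[3]='l', s[4]='p', s[5]='l'
Vowels found: 2
Result: 2


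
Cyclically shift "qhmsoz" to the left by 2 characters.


Input: 'qhmsoz', shift = 2
Operation: split at index 2 and swap parts
Front part s[0:2] = 'qh'
Back part s[2:] = 'msoz'
Rotated = back + front = 'msoz' + 'qh'
Result: msozqh


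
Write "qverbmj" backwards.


Input string: 'qverbmj'
Operation: reverse character order
Original order: 'q' -> 'v' -> 'e' -> 'r' -> 'b' -> 'm' -> 'j'
Reversed order: 'j' -> 'm' -> 'b' -> 'r' -> 'e' -> 'v' -> 'q'
Result: jmbrevq


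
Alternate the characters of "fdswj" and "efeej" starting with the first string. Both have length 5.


String 1: 'fdswj'
String 2: 'efeej'
Operation: alternate characters
Pairs: 'f'+'e', 'd'+'f', 's'+'e', 'w'+'e', 'j'+'j'
Result: fedfsewejj


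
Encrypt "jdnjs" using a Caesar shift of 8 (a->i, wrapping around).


Input: 'jdnjs', shift = 8
Operation: for each letter, (position + 8) mod 26
Mapping: 'j'(9+8=17)->'r', 'd'(3+8=11)->'l', 'n'(13+8=21)->'v', 'j'(9+8=17)->'r', 's'(18+8=26, 26 mod 26=0)->'a'
Result: rlvra


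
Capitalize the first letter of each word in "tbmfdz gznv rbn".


Input string: 'tbmfdz gznv rbn'
Operation: capitalize first letter of each word
Word transformations: 'tbmfdz'->'Tbmfdz', 'gznv'->'Gznv', 'rbn'->'Rbn'
Result: Tbmfdz Gznv Rbn


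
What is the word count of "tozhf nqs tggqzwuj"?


Input string: 'tozhf nqs tggqzwuj'
Operation: split by spaces
Words found: 'tozhf', 'nqs', 'tggqzwuj'
Word count: 3


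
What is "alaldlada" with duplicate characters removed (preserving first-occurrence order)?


Input: 'alaldlada'
Operation: keep first occurrence of each character
Scan: s[0]='a' new -> keep; s[1]='l' new -> keep; s[2]='a' seen -> skip; s[3]='l' seen -> skip; s[4]='d' new -> keep; s[5]='l' seen -> skip; s[6]='a' seen -> skip; s[7]='d' seen -> skip; s[8]='a' seen -> skip
Result: ald


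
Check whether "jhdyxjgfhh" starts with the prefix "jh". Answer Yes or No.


Input string: 'jhdyxjgfhh'
Prefix to check: 'jh'
First 2 characters of input: 'jh'
Match: True
Result: Yes


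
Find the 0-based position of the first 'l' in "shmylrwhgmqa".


Input string: 'shmylrwhgmqa'
Target: 'l'
Scanning left to right: s[0]='s', s[1]='h', s[2]='m', s[3]='y', s[4]='l'
First match at index: 4


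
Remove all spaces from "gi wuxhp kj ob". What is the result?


Input string: 'gi wuxhp kj ob'
Operation: remove all spaces
Words: 'gi', 'wuxhp', 'kj', 'ob'
Join without spaces: giwuxhpkjob


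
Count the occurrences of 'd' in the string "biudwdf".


Input string: 'biudwdf'
Target character: 'd'
Scan each position: s[3]='d', s[5]='d'
Matches found at indices: 3, 5
Total: 2


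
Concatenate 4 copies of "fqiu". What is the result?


Input string: 'fqiu'
Operation: repeat 4 times
Concatenation: 'fqiu' + 'fqiu' + 'fqiu' + 'fqiu'
Result: fqiufqiufqiufqiu


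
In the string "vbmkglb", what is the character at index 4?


Input string: 'vbmkglb'
Operation: get character at index 4
Index mapping: s[0]='v', s[1]='b', s[2]='m', s[3]='k', s[4]='g'
Result: 'g'


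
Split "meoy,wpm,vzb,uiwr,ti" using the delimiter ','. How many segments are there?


Input string: 'meoy,wpm,vzb,uiwr,ti'
Delimiter: ','
Split result: 'meoy', 'wpm', 'vzb', 'uiwr', 'ti'
Number of parts: 5


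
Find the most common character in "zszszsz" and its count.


Input: 'zszszsz'
Operation: tally each character
Counts: 's':3, 'z':4
Maximum: 'z' appears 4 times


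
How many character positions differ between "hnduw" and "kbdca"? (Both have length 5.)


String 1: 'hnduw'
String 2: 'kbdca'
Compare each position: pos 0: 'h'!='k', pos 1: 'n'!='b', pos 2: 'd'=='d', pos 3: 'u'!='c', pos 4: 'w'!='a'
Differing positions: 4
Hamming distance: 4


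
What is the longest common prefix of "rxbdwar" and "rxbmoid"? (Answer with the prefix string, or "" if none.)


String 1: 'rxbdwar'
String 2: 'rxbmoid'
Compare position by position:
pos 0: 'r' vs 'r' match
pos 1: 'x' vs 'x' match
pos 2: 'b' vs 'b' match
pos 3: 'd' vs 'm' differ -> stop
Longest common prefix: "rxb" (length 3)


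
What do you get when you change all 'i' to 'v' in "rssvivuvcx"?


Input string: 'rssvivuvcx'
Operation: replace 'i' with 'v'
Positions of 'i': 4
After replacement: rssvvvuvcx


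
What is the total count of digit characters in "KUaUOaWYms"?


Input string: 'KUaUOaWYms'
Operation: count digit characters (0-9)
Scan: 'K', 'U', 'a', 'U', 'O', 'a', 'W', 'Y', 'm', 's'
Digits found: 0
Result: 0


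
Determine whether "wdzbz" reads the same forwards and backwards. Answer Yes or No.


Input string: 'wdzbz'
Reversed: 'zbzdw'
Compare pairs: s[0]='w' vs s[4]='z' (mismatch), s[1]='d' vs s[3]='b' (mismatch)
Palindrome: No


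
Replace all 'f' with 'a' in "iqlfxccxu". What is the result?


Input string: 'iqlfxccxu'
Operation: replace 'f' with 'a'
Positions of 'f': 3
After replacement: iqlaxccxu


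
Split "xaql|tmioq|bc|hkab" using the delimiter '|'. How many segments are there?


Input string: 'xaql|tmioq|bc|hkab'
Delimiter: '|'
Split result: 'xaql', 'tmioq', 'bc', 'hkab'
Number of parts: 4


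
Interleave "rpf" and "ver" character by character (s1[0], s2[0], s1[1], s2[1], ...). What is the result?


String 1: 'rpf'
String 2: 'ver'
Operation: alternate characters
Pairs: 'r'+'v', 'p'+'e', 'f'+'r'
Result: rvpefr


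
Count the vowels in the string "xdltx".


Input string: 'xdltx'
Operation: count vowels (a, e, i, o, u)
Scan: s[0]='x', s[1]='d', s[2]='l', s[3]='t', s[4]='x'
Vowels found: 0
Result: 0


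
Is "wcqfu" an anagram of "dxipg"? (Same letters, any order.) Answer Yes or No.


String 1: 'dxipg' -> sorted: 'dgipx'
String 2: 'wcqfu' -> sorted: 'cfquw'
Compare sorted forms: 'dgipx' != 'cfquw'
Anagram: No


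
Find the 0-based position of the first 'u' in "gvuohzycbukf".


Input string: 'gvuohzycbukf'
Target: 'u'
Scanning left to right: s[0]='g', s[1]='v', s[2]='u'
First match at index: 2


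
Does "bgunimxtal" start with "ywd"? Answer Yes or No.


Input string: 'bgunimxtal'
Prefix to check: 'ywd'
First 3 characters of input: 'bgu'
Match: False
Result: No


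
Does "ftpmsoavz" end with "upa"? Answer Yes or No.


Input string: 'ftpmsoavz'
Suffix to check: 'upa'
Last 3 characters of input: 'avz'
Match: False
Result: No


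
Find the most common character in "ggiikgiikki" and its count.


Input: 'ggiikgiikki'
Operation: tally each character
Counts: 'g':3, 'i':5, 'k':3
Maximum: 'i' appears 5 times


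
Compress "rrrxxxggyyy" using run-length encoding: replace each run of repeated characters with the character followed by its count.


Input: 'rrrxxxggyyy'
Operation: identify consecutive runs
Runs: 'rrr' -> r3, 'xxx' -> x3, 'gg' -> g2, 'yyy' -> y3
Encoded: r3x3g2y3


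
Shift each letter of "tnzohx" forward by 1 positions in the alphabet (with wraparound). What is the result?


Input: 'tnzohx', shift = 1
Operation: for each letter, (position + 1) mod 26
Mapping: 't'(19+1=20)->'u', 'n'(13+1=14)->'o', 'z'(25+1=26, 26 mod 26=0)->'a', 'o'(14+1=15)->'p', 'h'(7+1=8)->'i', 'x'(23+1=24)->'y'
Result: uoapiy


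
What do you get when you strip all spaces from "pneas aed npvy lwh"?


Input string: 'pneas aed npvy lwh'
Operation: remove all spaces
Words: 'pneas', 'aed', 'npvy', 'lwh'
Join without spaces: pneasaednpvylwh


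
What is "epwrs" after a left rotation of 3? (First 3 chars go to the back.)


Input: 'epwrs', shift = 3
Operation: split at index 3 and swap parts
Front part s[0:3] = 'epw'
Back part s[3:] = 'rs'
Rotated = back + front = 'rs' + 'epw'
Result: rsepw


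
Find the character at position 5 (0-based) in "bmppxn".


Input string: 'bmppxn'
Operation: get character at index 5
Index mapping: s[0]='b', s[1]='m', s[2]='p', s[3]='p', s[4]='x', s[5]='n'
Result: 'n'


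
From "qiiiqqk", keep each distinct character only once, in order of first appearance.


Input: 'qiiiqqk'
Operation: keep first occurrence of each character
Scan: s[0]='q' new -> keep; s[1]='i' new -> keep; s[2]='i' seen -> skip; s[3]='i' seen -> skip; s[4]='q' seen -> skip; s[5]='q' seen -> skip; s[6]='k' new -> keep
Result: qik


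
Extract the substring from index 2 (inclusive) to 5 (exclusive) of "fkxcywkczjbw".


Input string: 'fkxcywkczjbw'
Operation: slice [2:5]
Extract characters: s[2]='x', s[3]='c', s[4]='y'
Result: xcy


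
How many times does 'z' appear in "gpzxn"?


Input string: 'gpzxn'
Target character: 'z'
Scan each position: s[2]='z'
Matches found at indices: 2
Total: 1


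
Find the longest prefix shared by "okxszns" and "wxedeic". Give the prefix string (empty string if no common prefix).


String 1: 'okxszns'
String 2: 'wxedeic'
Compare position by position:
pos 0: 'o' vs 'w' differ -> stop
Longest common prefix: "" (length 0)


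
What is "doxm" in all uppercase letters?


Input string: 'doxm'
Operation: convert each letter to uppercase
Mapping: 'd'->'D', 'o'->'O', 'x'->'X', 'm'->'M'
Result: DOXM


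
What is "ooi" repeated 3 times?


Input string: 'ooi'
Operation: repeat 3 times
Concatenation: 'ooi' + 'ooi' + 'ooi'
Result: ooiooiooi


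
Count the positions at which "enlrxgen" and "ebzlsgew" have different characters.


String 1: 'enlrxgen'
String 2: 'ebzlsgew'
Compare each position: pos 0: 'e'=='e', pos 1: 'n'!='b', pos 2: 'l'!='z', pos 3: 'r'!='l', pos 4: 'x'!='s', pos 5: 'g'=='g', pos 6: 'e'=='e', pos 7: 'n'!='w'
Differing positions: 5
Hamming distance: 5


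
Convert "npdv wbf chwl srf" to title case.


Input string: 'npdv wbf chwl srf'
Operation: capitalize first letter of each word
Word transformations: 'npdv'->'Npdv', 'wbf'->'Wbf', 'chwl'->'Chwl', 'srf'->'Srf'
Result: Npdv Wbf Chwl Srf


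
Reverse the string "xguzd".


Input string: 'xguzd'
Operation: reverse character order
Original order: 'x' -> 'g' -> 'u' -> 'z' -> 'd'
Reversed order: 'd' -> 'z' -> 'u' -> 'g' -> 'x'
Result: dzugx


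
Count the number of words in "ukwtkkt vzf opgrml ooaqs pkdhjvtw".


Input string: 'ukwtkkt vzf opgrml ooaqs pkdhjvtw'
Operation: split by spaces
Words found: 'ukwtkkt', 'vzf', 'opgrml', 'ooaqs', 'pkdhjvtw'
Word count: 5


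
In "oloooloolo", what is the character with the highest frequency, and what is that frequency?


Input: 'oloooloolo'
Operation: tally each character
Counts: 'l':3, 'o':7
Maximum: 'o' appears 7 times


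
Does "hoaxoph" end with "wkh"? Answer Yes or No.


Input string: 'hoaxoph'
Suffix to check: 'wkh'
Last 3 characters of input: 'oph'
Match: False
Result: No


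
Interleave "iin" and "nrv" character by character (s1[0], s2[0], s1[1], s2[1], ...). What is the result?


String 1: 'iin'
String 2: 'nrv'
Operation: alternate characters
Pairs: 'i'+'n', 'i'+'r', 'n'+'v'
Result: inirnv


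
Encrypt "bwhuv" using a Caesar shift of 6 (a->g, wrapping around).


Input: 'bwhuv', shift = 6
Operation: for each letter, (position + 6) mod 26
Mapping: 'b'(1+6=7)->'h', 'w'(22+6=28, 28 mod 26=2)->'c', 'h'(7+6=13)->'n', 'u'(20+6=26, 26 mod 26=0)->'a', 'v'(21+6=27, 27 mod 26=1)->'b'
Result: hcnab


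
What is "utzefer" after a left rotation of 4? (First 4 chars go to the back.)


Input: 'utzefer', shift = 4
Operation: split at index 4 and swap parts
Front part s[0:4] = 'utze'
Back part s[4:] = 'fer'
Rotated = back + front = 'fer' + 'utze'
Result: ferutze


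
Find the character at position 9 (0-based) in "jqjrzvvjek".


Input string: 'jqjrzvvjek'
Operation: get character at index 9
Index mapping: s[0]='j', s[1]='q', s[2]='j', s[3]='r', s[4]='z', s[5]='v', s[6]='v', s[7]='j', s[8]='e', s[9]='k'
Result: 'k'


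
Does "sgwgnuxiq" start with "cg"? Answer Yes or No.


Input string: 'sgwgnuxiq'
Prefix to check: 'cg'
First 2 characters of input: 'sg'
Match: False
Result: No


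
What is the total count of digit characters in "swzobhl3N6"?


Input string: 'swzobhl3N6'
Operation: count digit characters (0-9)
Scan: 's', 'w', 'z', 'o', 'b', 'h', 'l', '3'(digit), 'N', '6'(digit)
Digits found: 2
Result: 2


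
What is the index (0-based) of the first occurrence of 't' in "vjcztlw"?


Input string: 'vjcztlw'
Target: 't'
Scanning left to right: s[0]='v', s[1]='j', s[2]='c', s[3]='z', s[4]='t'
First match at index: 4


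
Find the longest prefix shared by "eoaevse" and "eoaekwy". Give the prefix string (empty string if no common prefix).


String 1: 'eoaevse'
String 2: 'eoaekwy'
Compare position by position:
pos 0: 'e' vs 'e' match
pos 1: 'o' vs 'o' match
pos 2: 'a' vs 'a' match
pos 3: 'e' vs 'e' match
pos 4: 'v' vs 'k' differ -> stop
Longest common prefix: "eoae" (length 4)


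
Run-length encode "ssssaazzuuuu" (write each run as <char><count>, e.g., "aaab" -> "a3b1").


Input: 'ssssaazzuuuu'
Operation: identify consecutive runs
Runs: 'ssss' -> s4, 'aa' -> a2, 'zz' -> z2, 'uuuu' -> u4
Encoded: s4a2z2u4


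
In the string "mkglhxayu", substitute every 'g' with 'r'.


Input string: 'mkglhxayu'
Operation: replace 'g' with 'r'
Positions of 'g': 2
After replacement: mkrlhxayu


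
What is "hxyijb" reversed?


Input string: 'hxyijb'
Operation: reverse character order
Original order: 'h' -> 'x' -> 'y' -> 'i' -> 'j' -> 'b'
Reversed order: 'b' -> 'j' -> 'i' -> 'y' -> 'x' -> 'h'
Result: bjiyxh


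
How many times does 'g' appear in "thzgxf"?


Input string: 'thzgxf'
Target character: 'g'
Scan each position: s[3]='g'
Matches found at indices: 3
Total: 1


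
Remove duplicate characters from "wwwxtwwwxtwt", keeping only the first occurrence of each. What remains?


Input: 'wwwxtwwwxtwt'
Operation: keep first occurrence of each character
Scan: s[0]='w' new -> keep; s[1]='w' seen -> skip; s[2]='w' seen -> skip; s[3]='x' new -> keep; s[4]='t' new -> keep; s[5]='w' seen -> skip; s[6]='w' seen -> skip; s[7]='w' seen -> skip; s[8]='x' seen -> skip; s[9]='t' seen -> skip; s[10]='w' seen -> skip; s[11]='t' seen -> skip
Result: wxt


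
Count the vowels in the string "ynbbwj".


Input string: 'ynbbwj'
Operation: count vowels (a, e, i, o, u)
Scan: s[0]='y', s[1]='n', s[2]='b', s[3]='b', s[4]='w', s[5]='j'
Vowels found: 0
Result: 0


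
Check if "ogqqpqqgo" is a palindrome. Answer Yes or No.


Input string: 'ogqqpqqgo'
Reversed: 'ogqqpqqgo'
Compare pairs: s[0]='o' vs s[8]='o' (match), s[1]='g' vs s[7]='g' (match), s[2]='q' vs s[6]='q' (match), s[3]='q' vs s[5]='q' (match)
Palindrome: Yes


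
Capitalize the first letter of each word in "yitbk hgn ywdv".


Input string: 'yitbk hgn ywdv'
Operation: capitalize first letter of each word
Word transformations: 'yitbk'->'Yitbk', 'hgn'->'Hgn', 'ywdv'->'Ywdv'
Result: Yitbk Hgn Ywdv


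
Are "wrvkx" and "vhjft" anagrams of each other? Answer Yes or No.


String 1: 'wrvkx' -> sorted: 'krvwx'
String 2: 'vhjft' -> sorted: 'fhjtv'
Compare sorted forms: 'krvwx' != 'fhjtv'
Anagram: No


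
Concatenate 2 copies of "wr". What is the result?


Input string: 'wr'
Operation: repeat 2 times
Concatenation: 'wr' + 'wr'
Result: wrwr


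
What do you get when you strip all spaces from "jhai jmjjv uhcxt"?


Input string: 'jhai jmjjv uhcxt'
Operation: remove all spaces
Words: 'jhai', 'jmjjv', 'uhcxt'
Join without spaces: jhaijmjjvuhcxt


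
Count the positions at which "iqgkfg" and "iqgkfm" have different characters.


String 1: 'iqgkfg'
String 2: 'iqgkfm'
Compare each position: pos 0: 'i'=='i', pos 1: 'q'=='q', pos 2: 'g'=='g', pos 3: 'k'=='k', pos 4: 'f'=='f', pos 5: 'g'!='m'
Differing positions: 1
Hamming distance: 1


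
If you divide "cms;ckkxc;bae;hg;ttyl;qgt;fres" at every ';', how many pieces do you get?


Input string: 'cms;ckkxc;bae;hg;ttyl;qgt;fres'
Delimiter: ';'
Split result: 'cms', 'ckkxc', 'bae', 'hg', 'ttyl', 'qgt', 'fres'
Number of parts: 7


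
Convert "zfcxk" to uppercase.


Input string: 'zfcxk'
Operation: convert each letter to uppercase
Mapping: 'z'->'Z', 'f'->'F', 'c'->'C', 'x'->'X', 'k'->'K'
Result: ZFCXK


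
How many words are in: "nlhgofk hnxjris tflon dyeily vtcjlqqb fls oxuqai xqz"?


Input string: 'nlhgofk hnxjris tflon dyeily vtcjlqqb fls oxuqai xqz'
Operation: split by spaces
Words found: 'nlhgofk', 'hnxjris', 'tflon', 'dyeily', 'vtcjlqqb', 'fls', 'oxuqai', 'xqz'
Word count: 8


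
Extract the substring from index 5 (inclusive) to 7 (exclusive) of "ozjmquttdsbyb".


Input string: 'ozjmquttdsbyb'
Operation: slice [5:7]
Extract characters: s[5]='u', s[6]='t'
Result: ut


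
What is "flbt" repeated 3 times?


Input string: 'flbt'
Operation: repeat 3 times
Concatenation: 'flbt' + 'flbt' + 'flbt'
Result: flbtflbtflbt


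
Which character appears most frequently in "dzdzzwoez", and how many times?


Input: 'dzdzzwoez'
Operation: tally each character
Counts: 'd':2, 'e':1, 'o':1, 'w':1, 'z':4
Maximum: 'z' appears 4 times


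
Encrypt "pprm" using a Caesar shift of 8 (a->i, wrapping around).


Input: 'pprm', shift = 8
Operation: for each letter, (position + 8) mod 26
Mapping: 'p'(15+8=23)->'x', 'p'(15+8=23)->'x', 'r'(17+8=25)->'z', 'm'(12+8=20)->'u'
Result: xxzu


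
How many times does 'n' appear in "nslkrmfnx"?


Input string: 'nslkrmfnx'
Target character: 'n'
Scan each position: s[0]='n', s[7]='n'
Matches found at indices: 0, 7
Total: 2


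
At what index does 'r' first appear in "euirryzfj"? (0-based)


Input string: 'euirryzfj'
Target: 'r'
Scanning left to right: s[0]='e', s[1]='u', s[2]='i', s[3]='r'
First match at index: 3


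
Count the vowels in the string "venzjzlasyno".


Input string: 'venzjzlasyno'
Operation: count vowels (a, e, i, o, u)
Scan: s[0]='v', s[1]='e' (vowel), s[2]='n', s[3]='z', s[4]='j', s[5]='z', s[6]='l', s[7]='a' (vowel), s[8]='s', s[9]='y', s[10]='n', s[11]='o' (vowel)
Vowels found: 3
Result: 3


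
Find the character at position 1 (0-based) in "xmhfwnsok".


Input string: 'xmhfwnsok'
Operation: get character at index 1
Index mapping: s[0]='x', s[1]='m'
Result: 'm'


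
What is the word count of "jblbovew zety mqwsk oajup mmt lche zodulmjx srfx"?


Input string: 'jblbovew zety mqwsk oajup mmt lche zodulmjx srfx'
Operation: split by spaces
Words found: 'jblbovew', 'zety', 'mqwsk', 'oajup', 'mmt', 'lche', 'zodulmjx', 'srfx'
Word count: 8


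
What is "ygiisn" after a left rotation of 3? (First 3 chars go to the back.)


Input: 'ygiisn', shift = 3
Operation: split at index 3 and swap parts
Front part s[0:3] = 'ygi'
Back part s[3:] = 'isn'
Rotated = back + front = 'isn' + 'ygi'
Result: isnygi


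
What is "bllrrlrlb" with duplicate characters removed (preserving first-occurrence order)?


Input: 'bllrrlrlb'
Operation: keep first occurrence of each character
Scan: s[0]='b' new -> keep; s[1]='l' new -> keep; s[2]='l' seen -> skip; s[3]='r' new -> keep; s[4]='r' seen -> skip; s[5]='l' seen -> skip; s[6]='r' seen -> skip; s[7]='l' seen -> skip; s[8]='b' seen -> skip
Result: blr


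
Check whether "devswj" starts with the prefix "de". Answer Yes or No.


Input string: 'devswj'
Prefix to check: 'de'
First 2 characters of input: 'de'
Match: True
Result: Yes


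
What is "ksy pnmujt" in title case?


Input string: 'ksy pnmujt'
Operation: capitalize first letter of each word
Word transformations: 'ksy'->'Ksy', 'pnmujt'->'Pnmujt'
Result: Ksy Pnmujt


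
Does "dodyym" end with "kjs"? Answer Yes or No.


Input string: 'dodyym'
Suffix to check: 'kjs'
Last 3 characters of input: 'yym'
Match: False
Result: No


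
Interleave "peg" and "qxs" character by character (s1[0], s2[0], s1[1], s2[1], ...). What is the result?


String 1: 'peg'
String 2: 'qxs'
Operation: alternate characters
Pairs: 'p'+'q', 'e'+'x', 'g'+'s'
Result: pqexgs


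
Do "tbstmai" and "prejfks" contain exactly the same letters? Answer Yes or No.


String 1: 'tbstmai' -> sorted: 'abimstt'
String 2: 'prejfks' -> sorted: 'efjkprs'
Compare sorted forms: 'abimstt' != 'efjkprs'
Anagram: No


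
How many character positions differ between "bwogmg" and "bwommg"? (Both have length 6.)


String 1: 'bwogmg'
String 2: 'bwommg'
Compare each position: pos 0: 'b'=='b', pos 1: 'w'=='w', pos 2: 'o'=='o', pos 3: 'g'!='m', pos 4: 'm'=='m', pos 5: 'g'=='g'
Differing positions: 1
Hamming distance: 1


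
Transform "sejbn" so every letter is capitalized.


Input string: 'sejbn'
Operation: convert each letter to uppercase
Mapping: 's'->'S', 'e'->'E', 'j'->'J', 'b'->'B', 'n'->'N'
Result: SEJBN


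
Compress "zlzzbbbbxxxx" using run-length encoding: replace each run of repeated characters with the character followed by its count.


Input: 'zlzzbbbbxxxx'
Operation: identify consecutive runs
Runs: 'z' -> z1, 'l' -> l1, 'zz' -> z2, 'bbbb' -> b4, 'xxxx' -> x4
Encoded: z1l1z2b4x4


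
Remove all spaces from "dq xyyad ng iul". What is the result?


Input string: 'dq xyyad ng iul'
Operation: remove all spaces
Words: 'dq', 'xyyad', 'ng', 'iul'
Join without spaces: dqxyyadngiul


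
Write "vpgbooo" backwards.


Input string: 'vpgbooo'
Operation: reverse character order
Original order: 'v' -> 'p' -> 'g' -> 'b' -> 'o' -> 'o' -> 'o'
Reversed order: 'o' -> 'o' -> 'o' -> 'b' -> 'g' -> 'p' -> 'v'
Result: ooobgpv


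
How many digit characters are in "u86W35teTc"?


Input string: 'u86W35teTc'
Operation: count digit characters (0-9)
Scan: 'u', '8'(digit), '6'(digit), 'W', '3'(digit), '5'(digit), 't', 'e', 'T', 'c'
Digits found: 4
Result: 4


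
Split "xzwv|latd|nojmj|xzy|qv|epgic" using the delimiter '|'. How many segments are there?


Input string: 'xzwv|latd|nojmj|xzy|qv|epgic'
Delimiter: '|'
Split result: 'xzwv', 'latd', 'nojmj', 'xzy', 'qv', 'epgic'
Number of parts: 6


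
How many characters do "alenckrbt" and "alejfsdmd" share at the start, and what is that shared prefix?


String 1: 'alenckrbt'
String 2: 'alejfsdmd'
Compare position by position:
pos 0: 'a' vs 'a' match
pos 1: 'l' vs 'l' match
pos 2: 'e' vs 'e' match
pos 3: 'n' vs 'j' differ -> stop
Longest common prefix: "ale" (length 3)


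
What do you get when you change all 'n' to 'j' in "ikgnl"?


Input string: 'ikgnl'
Operation: replace 'n' with 'j'
Positions of 'n': 3
After replacement: ikgjl


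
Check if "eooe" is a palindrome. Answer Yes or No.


Input string: 'eooe'
Reversed: 'eooe'
Compare pairs: s[0]='e' vs s[3]='e' (match), s[1]='o' vs s[2]='o' (match)
Palindrome: Yes


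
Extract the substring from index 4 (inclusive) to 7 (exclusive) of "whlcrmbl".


Input string: 'whlcrmbl'
Operation: slice [4:7]
Extract characters: s[4]='r', s[5]='m', s[6]='b'
Result: rmb


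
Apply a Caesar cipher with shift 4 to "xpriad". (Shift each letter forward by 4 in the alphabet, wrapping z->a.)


Input: 'xpriad', shift = 4
Operation: for each letter, (position + 4) mod 26
Mapping: 'x'(23+4=27, 27 mod 26=1)->'b', 'p'(15+4=19)->'t', 'r'(17+4=21)->'v', 'i'(8+4=12)->'m', 'a'(0+4=4)->'e', 'd'(3+4=7)->'h'
Result: btvmeh


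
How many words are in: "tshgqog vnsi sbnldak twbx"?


Input string: 'tshgqog vnsi sbnldak twbx'
Operation: split by spaces
Words found: 'tshgqog', 'vnsi', 'sbnldak', 'twbx'
Word count: 4


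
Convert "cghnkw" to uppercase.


Input string: 'cghnkw'
Operation: convert each letter to uppercase
Mapping: 'c'->'C', 'g'->'G', 'h'->'H', 'n'->'N', 'k'->'K', 'w'->'W'
Result: CGHNKW


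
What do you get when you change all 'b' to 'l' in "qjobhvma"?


Input string: 'qjobhvma'
Operation: replace 'b' with 'l'
Positions of 'b': 3
After replacement: qjolhvma


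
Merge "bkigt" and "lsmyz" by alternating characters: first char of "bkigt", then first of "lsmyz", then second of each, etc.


String 1: 'bkigt'
String 2: 'lsmyz'
Operation: alternate characters
Pairs: 'b'+'l', 'k'+'s', 'i'+'m', 'g'+'y', 't'+'z'
Result: blksimgytz


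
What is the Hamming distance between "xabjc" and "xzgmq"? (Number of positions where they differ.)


String 1: 'xabjc'
String 2: 'xzgmq'
Compare each position: pos 0: 'x'=='x', pos 1: 'a'!='z', pos 2: 'b'!='g', pos 3: 'j'!='m', pos 4: 'c'!='q'
Differing positions: 4
Hamming distance: 4


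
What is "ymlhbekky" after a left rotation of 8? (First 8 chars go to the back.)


Input: 'ymlhbekky', shift = 8
Operation: split at index 8 and swap parts
Front part s[0:8] = 'ymlhbekk'
Back part s[8:] = 'y'
Rotated = back + front = 'y' + 'ymlhbekk'
Result: yymlhbekk


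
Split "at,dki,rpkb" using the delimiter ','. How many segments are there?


Input string: 'at,dki,rpkb'
Delimiter: ','
Split result: 'at', 'dki', 'rpkb'
Number of parts: 3


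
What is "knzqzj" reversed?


Input string: 'knzqzj'
Operation: reverse character order
Original order: 'k' -> 'n' -> 'z' -> 'q' -> 'z' -> 'j'
Reversed order: 'j' -> 'z' -> 'q' -> 'z' -> 'n' -> 'k'
Result: jzqznk


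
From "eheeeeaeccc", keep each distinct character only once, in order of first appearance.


Input: 'eheeeeaeccc'
Operation: keep first occurrence of each character
Scan: s[0]='e' new -> keep; s[1]='h' new -> keep; s[2]='e' seen -> skip; s[3]='e' seen -> skip; s[4]='e' seen -> skip; s[5]='e' seen -> skip; s[6]='a' new -> keep; s[7]='e' seen -> skip; s[8]='c' new -> keep; s[9]='c' seen -> skip; s[10]='c' seen -> skip
Result: ehac


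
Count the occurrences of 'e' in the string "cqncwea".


Input string: 'cqncwea'
Target character: 'e'
Scan each position: s[5]='e'
Matches found at indices: 5
Total: 1


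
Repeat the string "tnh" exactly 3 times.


Input string: 'tnh'
Operation: repeat 3 times
Concatenation: 'tnh' + 'tnh' + 'tnh'
Result: tnhtnhtnh


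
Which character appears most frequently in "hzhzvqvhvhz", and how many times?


Input: 'hzhzvqvhvhz'
Operation: tally each character
Counts: 'h':4, 'q':1, 'v':3, 'z':3
Maximum: 'h' appears 4 times


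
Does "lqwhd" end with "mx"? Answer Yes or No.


Input string: 'lqwhd'
Suffix to check: 'mx'
Last 2 characters of input: 'hd'
Match: False
Result: No


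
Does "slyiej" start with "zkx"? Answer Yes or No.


Input string: 'slyiej'
Prefix to check: 'zkx'
First 3 characters of input: 'sly'
Match: False
Result: No


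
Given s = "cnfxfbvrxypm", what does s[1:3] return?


Input string: 'cnfxfbvrxypm'
Operation: slice [1:3]
Extract characters: s[1]='n', s[2]='f'
Result: nf


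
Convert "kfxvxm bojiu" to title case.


Input string: 'kfxvxm bojiu'
Operation: capitalize first letter of each word
Word transformations: 'kfxvxm'->'Kfxvxm', 'bojiu'->'Bojiu'
Result: Kfxvxm Bojiu


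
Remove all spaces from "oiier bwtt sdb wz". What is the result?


Input string: 'oiier bwtt sdb wz'
Operation: remove all spaces
Words: 'oiier', 'bwtt', 'sdb', 'wz'
Join without spaces: oiierbwttsdbwz


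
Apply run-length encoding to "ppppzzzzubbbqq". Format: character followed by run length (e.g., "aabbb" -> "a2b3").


Input: 'ppppzzzzubbbqq'
Operation: identify consecutive runs
Runs: 'pppp' -> p4, 'zzzz' -> z4, 'u' -> u1, 'bbb' -> b3, 'qq' -> q2
Encoded: p4z4u1b3q2


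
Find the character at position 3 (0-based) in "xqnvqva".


Input string: 'xqnvqva'
Operation: get character at index 3
Index mapping: s[0]='x', s[1]='q', s[2]='n', s[3]='v'
Result: 'v'


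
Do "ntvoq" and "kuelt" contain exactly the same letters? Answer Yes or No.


String 1: 'ntvoq' -> sorted: 'noqtv'
String 2: 'kuelt' -> sorted: 'ekltu'
Compare sorted forms: 'noqtv' != 'ekltu'
Anagram: No


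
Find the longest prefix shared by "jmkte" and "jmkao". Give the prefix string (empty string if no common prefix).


String 1: 'jmkte'
String 2: 'jmkao'
Compare position by position:
pos 0: 'j' vs 'j' match
pos 1: 'm' vs 'm' match
pos 2: 'k' vs 'k' match
pos 3: 't' vs 'a' differ -> stop
Longest common prefix: "jmk" (length 3)


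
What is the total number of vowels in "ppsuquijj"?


Input string: 'ppsuquijj'
Operation: count vowels (a, e, i, o, u)
Scan: s[0]='p', s[1]='p', s[2]='s', s[3]='u' (vowel), s[4]='q', s[5]='u' (vowel), s[6]='i' (vowel), s[7]='j', s[8]='j'
Vowels found: 3
Result: 3


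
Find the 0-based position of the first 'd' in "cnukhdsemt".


Input string: 'cnukhdsemt'
Target: 'd'
Scanning left to right: s[0]='c', s[1]='n', s[2]='u', s[3]='k', s[4]='h', s[5]='d'
First match at index: 5


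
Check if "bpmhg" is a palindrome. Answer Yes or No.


Input string: 'bpmhg'
Reversed: 'ghmpb'
Compare pairs: s[0]='b' vs s[4]='g' (mismatch), s[1]='p' vs s[3]='h' (mismatch)
Palindrome: No


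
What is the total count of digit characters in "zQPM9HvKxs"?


Input string: 'zQPM9HvKxs'
Operation: count digit characters (0-9)
Scan: 'z', 'Q', 'P', 'M', '9'(digit), 'H', 'v', 'K', 'x', 's'
Digits found: 1
Result: 1


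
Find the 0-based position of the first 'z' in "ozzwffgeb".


Input string: 'ozzwffgeb'
Target: 'z'
Scanning left to right: s[0]='o', s[1]='z'
First match at index: 1


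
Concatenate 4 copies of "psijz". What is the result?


Input string: 'psijz'
Operation: repeat 4 times
Concatenation: 'psijz' + 'psijz' + 'psijz' + 'psijz'
Result: psijzpsijzpsijzpsijz


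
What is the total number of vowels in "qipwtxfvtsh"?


Input string: 'qipwtxfvtsh'
Operation: count vowels (a, e, i, o, u)
Scan: s[0]='q', s[1]='i' (vowel), s[2]='p', s[3]='w', s[4]='t', s[5]='x', s[6]='f', s[7]='v', s[8]='t', s[9]='s', s[10]='h'
Vowels found: 1
Result: 1


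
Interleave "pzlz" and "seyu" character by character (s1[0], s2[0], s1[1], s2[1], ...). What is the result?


String 1: 'pzlz'
String 2: 'seyu'
Operation: alternate characters
Pairs: 'p'+'s', 'z'+'e', 'l'+'y', 'z'+'u'
Result: pszelyzu


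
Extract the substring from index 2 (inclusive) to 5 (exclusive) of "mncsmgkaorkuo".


Input string: 'mncsmgkaorkuo'
Operation: slice [2:5]
Extract characters: s[2]='c', s[3]='s', s[4]='m'
Result: csm


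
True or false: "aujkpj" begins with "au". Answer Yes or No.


Input string: 'aujkpj'
Prefix to check: 'au'
First 2 characters of input: 'au'
Match: True
Result: Yes


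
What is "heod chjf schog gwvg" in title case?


Input string: 'heod chjf schog gwvg'
Operation: capitalize first letter of each word
Word transformations: 'heod'->'Heod', 'chjf'->'Chjf', 'schog'->'Schog', 'gwvg'->'Gwvg'
Result: Heod Chjf Schog Gwvg


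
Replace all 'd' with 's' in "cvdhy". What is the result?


Input string: 'cvdhy'
Operation: replace 'd' with 's'
Positions of 'd': 2
After replacement: cvshy


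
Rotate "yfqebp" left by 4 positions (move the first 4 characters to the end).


Input: 'yfqebp', shift = 4
Operation: split at index 4 and swap parts
Front part s[0:4] = 'yfqe'
Back part s[4:] = 'bp'
Rotated = back + front = 'bp' + 'yfqe'
Result: bpyfqe


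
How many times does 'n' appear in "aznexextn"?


Input string: 'aznexextn'
Target character: 'n'
Scan each position: s[2]='n', s[8]='n'
Matches found at indices: 2, 8
Total: 2


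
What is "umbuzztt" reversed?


Input string: 'umbuzztt'
Operation: reverse character order
Original order: 'u' -> 'm' -> 'b' -> 'u' -> 'z' -> 'z' -> 't' -> 't'
Reversed order: 't' -> 't' -> 'z' -> 'z' -> 'u' -> 'b' -> 'm' -> 'u'
Result: ttzzubmu


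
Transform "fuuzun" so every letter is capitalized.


Input string: 'fuuzun'
Operation: convert each letter to uppercase
Mapping: 'f'->'F', 'u'->'U', 'u'->'U', 'z'->'Z', 'u'->'U', 'n'->'N'
Result: FUUZUN


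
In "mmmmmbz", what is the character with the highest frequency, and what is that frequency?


Input: 'mmmmmbz'
Operation: tally each character
Counts: 'b':1, 'm':5, 'z':1
Maximum: 'm' appears 5 times


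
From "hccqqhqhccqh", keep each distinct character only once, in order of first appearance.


Input: 'hccqqhqhccqh'
Operation: keep first occurrence of each character
Scan: s[0]='h' new -> keep; s[1]='c' new -> keep; s[2]='c' seen -> skip; s[3]='q' new -> keep; s[4]='q' seen -> skip; s[5]='h' seen -> skip; s[6]='q' seen -> skip; s[7]='h' seen -> skip; s[8]='c' seen -> skip; s[9]='c' seen -> skip; s[10]='q' seen -> skip; s[11]='h' seen -> skip
Result: hcq


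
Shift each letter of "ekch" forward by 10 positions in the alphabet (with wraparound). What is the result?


Input: 'ekch', shift = 10
Operation: for each letter, (position + 10) mod 26
Mapping: 'e'(4+10=14)->'o', 'k'(10+10=20)->'u', 'c'(2+10=12)->'m', 'h'(7+10=17)->'r'
Result: oumr


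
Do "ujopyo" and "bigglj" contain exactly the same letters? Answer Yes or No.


String 1: 'ujopyo' -> sorted: 'joopuy'
String 2: 'bigglj' -> sorted: 'bggijl'
Compare sorted forms: 'joopuy' != 'bggijl'
Anagram: No


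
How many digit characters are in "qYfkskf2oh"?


Input string: 'qYfkskf2oh'
Operation: count digit characters (0-9)
Scan: 'q', 'Y', 'f', 'k', 's', 'k', 'f', '2'(digit), 'o', 'h'
Digits found: 1
Result: 1


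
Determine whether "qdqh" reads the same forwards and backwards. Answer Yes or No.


Input string: 'qdqh'
Reversed: 'hqdq'
Compare pairs: s[0]='q' vs s[3]='h' (mismatch), s[1]='d' vs s[2]='q' (mismatch)
Palindrome: No


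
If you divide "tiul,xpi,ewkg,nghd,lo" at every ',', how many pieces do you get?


Input string: 'tiul,xpi,ewkg,nghd,lo'
Delimiter: ','
Split result: 'tiul', 'xpi', 'ewkg', 'nghd', 'lo'
Number of parts: 5


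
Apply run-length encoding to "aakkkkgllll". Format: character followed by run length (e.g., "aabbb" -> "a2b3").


Input: 'aakkkkgllll'
Operation: identify consecutive runs
Runs: 'aa' -> a2, 'kkkk' -> k4, 'g' -> g1, 'llll' -> l4
Encoded: a2k4g1l4


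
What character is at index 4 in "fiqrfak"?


Input string: 'fiqrfak'
Operation: get character at index 4
Index mapping: s[0]='f', s[1]='i', s[2]='q', s[3]='r', s[4]='f'
Result: 'f'


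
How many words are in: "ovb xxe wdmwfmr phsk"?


Input string: 'ovb xxe wdmwfmr phsk'
Operation: split by spaces
Words found: 'ovb', 'xxe', 'wdmwfmr', 'phsk'
Word count: 4


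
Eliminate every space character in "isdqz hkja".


Input string: 'isdqz hkja'
Operation: remove all spaces
Words: 'isdqz', 'hkja'
Join without spaces: isdqzhkja


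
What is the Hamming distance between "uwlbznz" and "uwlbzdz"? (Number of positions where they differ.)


String 1: 'uwlbznz'
String 2: 'uwlbzdz'
Compare each position: pos 0: 'u'=='u', pos 1: 'w'=='w', pos 2: 'l'=='l', pos 3: 'b'=='b', pos 4: 'z'=='z', pos 5: 'n'!='d', pos 6: 'z'=='z'
Differing positions: 1
Hamming distance: 1


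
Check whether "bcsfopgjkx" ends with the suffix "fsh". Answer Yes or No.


Input string: 'bcsfopgjkx'
Suffix to check: 'fsh'
Last 3 characters of input: 'jkx'
Match: False
Result: No


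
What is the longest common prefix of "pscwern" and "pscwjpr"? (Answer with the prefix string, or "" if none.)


String 1: 'pscwern'
String 2: 'pscwjpr'
Compare position by position:
pos 0: 'p' vs 'p' match
pos 1: 's' vs 's' match
pos 2: 'c' vs 'c' match
pos 3: 'w' vs 'w' match
pos 4: 'e' vs 'j' differ -> stop
Longest common prefix: "pscw" (length 4)


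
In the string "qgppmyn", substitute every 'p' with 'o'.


Input string: 'qgppmyn'
Operation: replace 'p' with 'o'
Positions of 'p': 2, 3
After replacement: qgoomyn


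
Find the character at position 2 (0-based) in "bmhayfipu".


Input string: 'bmhayfipu'
Operation: get character at index 2
Index mapping: s[0]='b', s[1]='m', s[2]='h'
Result: 'h'


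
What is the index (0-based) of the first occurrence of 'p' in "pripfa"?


Input string: 'pripfa'
Target: 'p'
Scanning left to right: s[0]='p'
First match at index: 0
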